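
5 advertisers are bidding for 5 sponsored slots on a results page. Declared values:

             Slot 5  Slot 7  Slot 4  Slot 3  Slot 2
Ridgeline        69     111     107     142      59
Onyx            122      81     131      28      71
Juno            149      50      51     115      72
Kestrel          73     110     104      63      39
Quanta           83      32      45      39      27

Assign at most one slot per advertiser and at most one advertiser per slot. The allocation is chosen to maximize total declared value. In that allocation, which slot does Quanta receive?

Treat this as an assignment problem: match each advertiser to one slot.
Optimal: Ridgeline→Slot 3 ($142), Onyx→Slot 4 ($131), Juno→Slot 5 ($149), Kestrel→Slot 7 ($110), Quanta→Slot 2 ($27) — total 142+131+149+110+27 = $559.
Column-greedy (each slot in turn goes to its best remaining advertiser) gives $481, worse by 78.
Next-best assignment: Ridgeline→Slot 3, Onyx→Slot 4, Juno→Slot 2, Kestrel→Slot 7, Quanta→Slot 5 = $538.
Swapping Juno↔Kestrel (Juno→Slot 7 $50, Kestrel→Slot 5 $73) loses 136.
Checked against all permutations: $559 is optimal.
Quanta's own top slot is Slot 5 ($83), but forcing Quanta→Slot 5 and reassigning the rest optimally gives only $538 — worse by 21.

Quanta receives Slot 2.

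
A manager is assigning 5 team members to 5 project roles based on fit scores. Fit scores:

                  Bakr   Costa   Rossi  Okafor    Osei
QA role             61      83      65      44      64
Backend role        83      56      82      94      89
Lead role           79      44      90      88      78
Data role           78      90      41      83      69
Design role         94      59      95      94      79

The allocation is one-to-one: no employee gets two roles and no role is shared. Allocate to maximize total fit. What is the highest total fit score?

Max total: 439 pts

This is a one-to-one assignment (maximum-weight bipartite matching).
Optimal: Bakr→Design role (94 pts), Costa→QA role (83 pts), Rossi→Lead role (90 pts), Okafor→Data role (83 pts), Osei→Backend role (89 pts) — total 94+83+90+83+89 = 439 pts.
Swapping Okafor↔Costa (Okafor→QA role 44 pts, Costa→Data role 90 pts) loses 32.
Checked against all permutations: 439 pts is optimal.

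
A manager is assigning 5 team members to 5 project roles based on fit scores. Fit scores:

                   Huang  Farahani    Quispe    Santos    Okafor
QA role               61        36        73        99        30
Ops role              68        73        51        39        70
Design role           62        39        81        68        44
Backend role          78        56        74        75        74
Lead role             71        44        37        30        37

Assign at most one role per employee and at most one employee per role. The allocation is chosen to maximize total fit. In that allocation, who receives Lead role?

Optimal: Huang→Lead role (71 pts), Farahani→Ops role (73 pts), Quispe→Design role (81 pts), Santos→QA role (99 pts), Okafor→Backend role (74 pts) — total 71+73+81+99+74 = 398 pts.
Row-greedy (each employee in turn takes its best remaining role) gives 368 pts, worse by 30.
Next-best assignment: Huang→Lead role, Farahani→Backend role, Quispe→Design role, Santos→QA role, Okafor→Ops role = 377 pts.
Checked against all permutations: 398 pts is optimal.
Huang's own top role is Backend role (78 pts), but forcing Huang→Backend role and reassigning the rest optimally gives only 372 pts — worse by 26.

Huang receives Lead role.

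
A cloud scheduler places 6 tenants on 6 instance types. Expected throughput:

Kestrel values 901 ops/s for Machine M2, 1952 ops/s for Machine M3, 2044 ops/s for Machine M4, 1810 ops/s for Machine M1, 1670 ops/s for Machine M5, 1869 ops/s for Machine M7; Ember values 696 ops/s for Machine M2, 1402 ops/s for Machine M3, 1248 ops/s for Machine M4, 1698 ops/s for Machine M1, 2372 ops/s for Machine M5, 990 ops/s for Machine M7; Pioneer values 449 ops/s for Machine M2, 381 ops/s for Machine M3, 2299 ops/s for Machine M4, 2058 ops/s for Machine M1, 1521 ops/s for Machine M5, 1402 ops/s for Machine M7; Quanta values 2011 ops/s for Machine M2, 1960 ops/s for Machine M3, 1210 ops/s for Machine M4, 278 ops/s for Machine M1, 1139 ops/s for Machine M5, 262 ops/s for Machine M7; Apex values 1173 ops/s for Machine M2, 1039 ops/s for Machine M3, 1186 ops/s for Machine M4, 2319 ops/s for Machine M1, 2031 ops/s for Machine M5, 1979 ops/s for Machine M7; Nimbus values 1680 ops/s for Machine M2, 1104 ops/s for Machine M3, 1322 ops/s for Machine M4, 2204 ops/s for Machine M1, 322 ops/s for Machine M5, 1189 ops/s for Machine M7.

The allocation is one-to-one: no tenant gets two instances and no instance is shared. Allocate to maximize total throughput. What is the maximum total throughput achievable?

This is the linear assignment problem.
Optimal: Kestrel→Machine M3 (1952 ops/s), Ember→Machine M5 (2372 ops/s), Pioneer→Machine M4 (2299 ops/s), Quanta→Machine M2 (2011 ops/s), Apex→Machine M7 (1979 ops/s), Nimbus→Machine M1 (2204 ops/s) — total 1952+2372+2299+2011+1979+2204 = 12817 ops/s.
Max-entry greedy (repeatedly take the single best remaining cell) gives 12142 ops/s, worse by 675.
Next-best assignment: Kestrel→Machine M7, Ember→Machine M5, Pioneer→Machine M4, Quanta→Machine M3, Apex→Machine M1, Nimbus→Machine M2 = 12499 ops/s.

Max total: 12817 ops/s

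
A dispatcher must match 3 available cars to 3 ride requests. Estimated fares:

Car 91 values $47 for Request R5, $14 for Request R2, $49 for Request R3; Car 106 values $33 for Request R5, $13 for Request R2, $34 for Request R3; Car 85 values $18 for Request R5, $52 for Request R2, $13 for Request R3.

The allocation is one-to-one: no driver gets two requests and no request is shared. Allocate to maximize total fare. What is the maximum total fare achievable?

Max total: $134

Optimal: Car 91→Request R3 ($49), Car 106→Request R5 ($33), Car 85→Request R2 ($52) — total 49+33+52 = $134.
Column-greedy (each request in turn goes to its best remaining driver) gives $133, worse by 1.
Swapping Car 106↔Car 85 (Car 106→Request R2 $13, Car 85→Request R5 $18) loses 54.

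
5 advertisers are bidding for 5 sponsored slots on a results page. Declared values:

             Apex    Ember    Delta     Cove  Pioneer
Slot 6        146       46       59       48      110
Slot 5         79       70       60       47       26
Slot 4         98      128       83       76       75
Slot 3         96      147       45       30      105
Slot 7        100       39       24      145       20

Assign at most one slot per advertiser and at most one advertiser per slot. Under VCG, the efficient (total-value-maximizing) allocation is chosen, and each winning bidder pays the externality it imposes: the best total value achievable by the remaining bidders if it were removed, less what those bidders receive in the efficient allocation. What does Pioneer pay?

Efficient allocation: Apex→Slot 6 ($146), Ember→Slot 4 ($128), Delta→Slot 5 ($60), Cove→Slot 7 ($145), Pioneer→Slot 3 ($105); total welfare W = $584.
Pioneer receives Slot 3 at value $105, so the others get W − 105 = $479.
Without Pioneer: best allocation of the remaining 4 bidders over all 5 slots is Apex→Slot 6 ($146), Ember→Slot 3 ($147), Delta→Slot 4 ($83), Cove→Slot 7 ($145), total $521.
VCG payment = (others' best without Pioneer) − (others' welfare with Pioneer) = 521 − 479 = $42.

Pioneer pays $42.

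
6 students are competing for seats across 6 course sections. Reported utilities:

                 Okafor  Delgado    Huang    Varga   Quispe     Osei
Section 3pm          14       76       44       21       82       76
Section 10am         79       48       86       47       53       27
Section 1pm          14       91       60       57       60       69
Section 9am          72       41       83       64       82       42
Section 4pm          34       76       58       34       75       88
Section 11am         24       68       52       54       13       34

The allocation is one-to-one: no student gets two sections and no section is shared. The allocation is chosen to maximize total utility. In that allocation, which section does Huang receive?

Optimal: Okafor→Section 10am (79 points), Delgado→Section 1pm (91 points), Huang→Section 9am (83 points), Varga→Section 11am (54 points), Quispe→Section 3pm (82 points), Osei→Section 4pm (88 points) — total 79+91+83+54+82+88 = 477 points.
Column-greedy (each section in turn goes to its best remaining student) gives 473 points, worse by 4.
Swapping Varga↔Quispe (Varga→Section 3pm 21 points, Quispe→Section 11am 13 points) loses 102.
No other one-to-one assignment exceeds 477 points.
Huang's own top section is Section 10am (86 points), but forcing Huang→Section 10am and reassigning the rest optimally gives only 473 points — worse by 4.

Huang receives Section 9am.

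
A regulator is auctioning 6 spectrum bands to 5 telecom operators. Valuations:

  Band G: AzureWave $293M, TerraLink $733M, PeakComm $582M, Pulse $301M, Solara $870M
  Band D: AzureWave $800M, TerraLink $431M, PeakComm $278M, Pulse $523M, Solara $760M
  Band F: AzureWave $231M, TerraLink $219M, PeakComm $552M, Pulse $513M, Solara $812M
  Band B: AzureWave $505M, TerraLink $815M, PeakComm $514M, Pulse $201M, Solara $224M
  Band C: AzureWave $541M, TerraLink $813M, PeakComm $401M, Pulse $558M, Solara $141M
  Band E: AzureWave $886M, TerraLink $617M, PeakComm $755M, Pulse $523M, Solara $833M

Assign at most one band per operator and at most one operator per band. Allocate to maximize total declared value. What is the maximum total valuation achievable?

Maximum total: $3798M

Optimal: AzureWave→Band D ($800M), TerraLink→Band B ($815M), PeakComm→Band E ($755M), Pulse→Band C ($558M), Solara→Band G ($870M) — total 800+815+755+558+870 = $3798M.
Row-greedy (each operator in turn takes its best remaining band) gives $3653M, worse by 145.
No other one-to-one assignment exceeds $3798M.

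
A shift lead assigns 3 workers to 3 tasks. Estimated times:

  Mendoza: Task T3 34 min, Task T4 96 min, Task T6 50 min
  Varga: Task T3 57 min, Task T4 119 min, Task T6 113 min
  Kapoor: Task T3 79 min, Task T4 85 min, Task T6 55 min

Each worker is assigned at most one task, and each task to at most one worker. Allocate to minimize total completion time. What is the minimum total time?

Optimal: Mendoza→Task T6 (50 min), Varga→Task T3 (57 min), Kapoor→Task T4 (85 min) — total 50+57+85 = 192 min.
Row-greedy (each worker in turn takes its cheapest remaining task) gives 232 min, worse by 40.
No other one-to-one assignment undercuts 192 min.

Minimum total: 192 min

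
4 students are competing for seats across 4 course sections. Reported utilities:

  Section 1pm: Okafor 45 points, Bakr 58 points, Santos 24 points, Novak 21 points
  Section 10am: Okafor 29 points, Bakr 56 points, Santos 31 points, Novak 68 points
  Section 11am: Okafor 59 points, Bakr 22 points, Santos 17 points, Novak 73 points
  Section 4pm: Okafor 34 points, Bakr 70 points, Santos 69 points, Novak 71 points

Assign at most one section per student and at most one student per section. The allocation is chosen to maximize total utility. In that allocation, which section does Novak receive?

This is a one-to-one assignment (maximum-weight bipartite matching).
Optimal: Okafor→Section 11am (59 points), Bakr→Section 1pm (58 points), Santos→Section 4pm (69 points), Novak→Section 10am (68 points) — total 59+58+69+68 = 254 points.
Max-entry greedy (repeatedly take the single best remaining cell) gives 219 points, worse by 35.
No other one-to-one assignment exceeds 254 points.
Novak's own top section is Section 11am (73 points), but forcing Novak→Section 11am and reassigning the rest optimally gives only 243 points — worse by 11.

Novak receives Section 10am.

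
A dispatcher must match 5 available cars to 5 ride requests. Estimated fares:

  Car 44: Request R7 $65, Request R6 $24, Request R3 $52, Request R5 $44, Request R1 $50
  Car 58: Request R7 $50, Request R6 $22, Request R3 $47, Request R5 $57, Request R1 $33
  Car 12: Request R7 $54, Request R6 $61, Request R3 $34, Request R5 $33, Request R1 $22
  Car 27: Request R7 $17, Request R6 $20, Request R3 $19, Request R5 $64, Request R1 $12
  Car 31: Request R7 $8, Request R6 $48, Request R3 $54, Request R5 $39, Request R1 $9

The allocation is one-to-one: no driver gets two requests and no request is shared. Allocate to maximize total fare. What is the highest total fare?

Optimal: Car 44→Request R1 ($50), Car 58→Request R7 ($50), Car 12→Request R6 ($61), Car 27→Request R5 ($64), Car 31→Request R3 ($54) — total 50+50+61+64+54 = $279.
Max-entry greedy (repeatedly take the single best remaining cell) gives $277, worse by 2.
Swapping Car 31↔Car 44 (Car 31→Request R1 $9, Car 44→Request R3 $52) loses 43.
No other one-to-one assignment exceeds $279.

Max total: $279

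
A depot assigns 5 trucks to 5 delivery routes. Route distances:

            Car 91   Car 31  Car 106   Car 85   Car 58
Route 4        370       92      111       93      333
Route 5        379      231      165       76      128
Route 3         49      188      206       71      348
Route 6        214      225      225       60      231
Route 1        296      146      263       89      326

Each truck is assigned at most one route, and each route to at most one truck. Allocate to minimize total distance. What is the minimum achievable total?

Minimum total: 494 km

Optimal: Car 91→Route 3 (49 km), Car 31→Route 1 (146 km), Car 106→Route 4 (111 km), Car 85→Route 6 (60 km), Car 58→Route 5 (128 km) — total 49+146+111+60+128 = 494 km.
Min-entry greedy (repeatedly take the single cheapest remaining cell) gives 592 km, worse by 98.
Next-best assignment: Car 91→Route 3, Car 31→Route 4, Car 106→Route 6, Car 85→Route 1, Car 58→Route 5 = 583 km.
Every other assignment is strictly worse.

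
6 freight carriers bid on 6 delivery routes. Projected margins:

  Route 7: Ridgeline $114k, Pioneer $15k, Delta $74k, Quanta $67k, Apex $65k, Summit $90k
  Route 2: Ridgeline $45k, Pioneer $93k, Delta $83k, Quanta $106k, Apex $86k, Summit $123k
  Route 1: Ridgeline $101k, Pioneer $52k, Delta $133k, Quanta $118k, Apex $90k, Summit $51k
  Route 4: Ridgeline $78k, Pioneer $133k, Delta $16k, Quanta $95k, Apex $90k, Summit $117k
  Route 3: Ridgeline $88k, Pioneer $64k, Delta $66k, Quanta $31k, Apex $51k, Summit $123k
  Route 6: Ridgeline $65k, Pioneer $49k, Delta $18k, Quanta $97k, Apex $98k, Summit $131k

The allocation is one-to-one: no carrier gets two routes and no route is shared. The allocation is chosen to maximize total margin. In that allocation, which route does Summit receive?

This is the linear assignment problem.
Optimal: Ridgeline→Route 7 ($114k), Pioneer→Route 4 ($133k), Delta→Route 1 ($133k), Quanta→Route 2 ($106k), Apex→Route 6 ($98k), Summit→Route 3 ($123k) — total 114+133+133+106+98+123 = $707k.
Column-greedy (each route in turn goes to its best remaining carrier) gives $651k, worse by 56.
Checked against all permutations: $707k is optimal.
Summit's own top route is Route 6 ($131k), but forcing Summit→Route 6 and reassigning the rest optimally gives only $668k — worse by 39.

Summit receives Route 3.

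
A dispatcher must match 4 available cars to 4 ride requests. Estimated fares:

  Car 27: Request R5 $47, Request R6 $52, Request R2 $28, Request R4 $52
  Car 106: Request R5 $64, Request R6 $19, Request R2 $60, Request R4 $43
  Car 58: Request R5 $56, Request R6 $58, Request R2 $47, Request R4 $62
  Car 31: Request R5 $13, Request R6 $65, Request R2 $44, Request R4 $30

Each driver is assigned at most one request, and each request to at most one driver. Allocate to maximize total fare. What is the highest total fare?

Maximum total: $234

This is a one-to-one assignment (maximum-weight bipartite matching).
Optimal: Car 27→Request R5 ($47), Car 106→Request R2 ($60), Car 58→Request R4 ($62), Car 31→Request R6 ($65) — total 47+60+62+65 = $234.
Max-entry greedy (repeatedly take the single best remaining cell) gives $219, worse by 15.
Next-best assignment: Car 27→Request R4, Car 106→Request R2, Car 58→Request R5, Car 31→Request R6 = $233.
Swapping Car 106↔Car 27 (Car 106→Request R5 $64, Car 27→Request R2 $28) loses 15.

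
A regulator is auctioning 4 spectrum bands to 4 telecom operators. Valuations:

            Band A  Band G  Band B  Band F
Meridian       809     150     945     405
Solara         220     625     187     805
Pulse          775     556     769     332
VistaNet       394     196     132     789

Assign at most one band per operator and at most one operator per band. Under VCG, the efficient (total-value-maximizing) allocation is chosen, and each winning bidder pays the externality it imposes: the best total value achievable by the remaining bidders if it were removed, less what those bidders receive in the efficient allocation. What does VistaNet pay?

Efficient allocation: Meridian→Band B ($945M), Solara→Band G ($625M), Pulse→Band A ($775M), VistaNet→Band F ($789M); total welfare W = $3134M.
VistaNet receives Band F at value $789M, so the others get W − 789 = $2345M.
Without VistaNet: best allocation of the remaining 3 bidders over all 4 bands is Meridian→Band B ($945M), Solara→Band F ($805M), Pulse→Band A ($775M), total $2525M.
VCG payment = (others' best without VistaNet) − (others' welfare with VistaNet) = 2525 − 2345 = $180M.

VistaNet pays $180M.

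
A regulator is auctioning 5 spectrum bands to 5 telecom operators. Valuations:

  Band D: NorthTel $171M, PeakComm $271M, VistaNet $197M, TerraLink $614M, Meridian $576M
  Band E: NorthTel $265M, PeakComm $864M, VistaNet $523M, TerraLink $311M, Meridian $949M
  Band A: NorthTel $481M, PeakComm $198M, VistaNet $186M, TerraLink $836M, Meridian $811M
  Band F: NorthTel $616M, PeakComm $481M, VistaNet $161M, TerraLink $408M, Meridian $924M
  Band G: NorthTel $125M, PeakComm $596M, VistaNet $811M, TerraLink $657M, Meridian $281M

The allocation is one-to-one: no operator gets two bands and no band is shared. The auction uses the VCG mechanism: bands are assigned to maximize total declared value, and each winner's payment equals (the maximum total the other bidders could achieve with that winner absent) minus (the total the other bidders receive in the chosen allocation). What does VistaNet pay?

Efficient allocation: NorthTel→Band F ($616M), PeakComm→Band E ($864M), VistaNet→Band G ($811M), TerraLink→Band D ($614M), Meridian→Band A ($811M); total welfare W = $3716M.
VistaNet receives Band G at value $811M, so the others get W − 811 = $2905M.
Without VistaNet: best allocation of the remaining 4 bidders over all 5 bands is NorthTel→Band F ($616M), PeakComm→Band G ($596M), TerraLink→Band A ($836M), Meridian→Band E ($949M), total $2997M.
VCG payment = (others' best without VistaNet) − (others' welfare with VistaNet) = 2997 − 2905 = $92M.

VistaNet pays $92M.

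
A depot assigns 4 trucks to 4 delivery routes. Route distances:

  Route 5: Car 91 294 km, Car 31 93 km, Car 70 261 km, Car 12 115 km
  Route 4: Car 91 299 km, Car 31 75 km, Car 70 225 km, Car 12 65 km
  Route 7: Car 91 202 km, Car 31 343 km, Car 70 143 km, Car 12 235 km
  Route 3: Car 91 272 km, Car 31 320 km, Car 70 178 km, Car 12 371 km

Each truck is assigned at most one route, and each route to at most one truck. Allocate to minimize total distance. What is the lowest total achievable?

Minimum total: 538 km

This is the linear assignment problem.
Optimal: Car 91→Route 7 (202 km), Car 31→Route 5 (93 km), Car 70→Route 3 (178 km), Car 12→Route 4 (65 km) — total 202+93+178+65 = 538 km.
Min-entry greedy (repeatedly take the single cheapest remaining cell) gives 573 km, worse by 35.
Next-best assignment: Car 91→Route 7, Car 31→Route 4, Car 70→Route 3, Car 12→Route 5 = 570 km.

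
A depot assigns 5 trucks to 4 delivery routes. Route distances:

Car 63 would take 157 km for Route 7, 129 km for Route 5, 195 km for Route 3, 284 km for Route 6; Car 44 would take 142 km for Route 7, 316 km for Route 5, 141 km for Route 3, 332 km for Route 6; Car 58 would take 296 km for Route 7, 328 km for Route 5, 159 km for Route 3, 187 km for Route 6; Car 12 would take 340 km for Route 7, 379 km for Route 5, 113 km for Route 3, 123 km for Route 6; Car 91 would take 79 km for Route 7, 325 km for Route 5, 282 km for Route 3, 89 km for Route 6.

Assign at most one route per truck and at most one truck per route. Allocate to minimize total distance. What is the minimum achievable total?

Min total: 472 km

Treat this as an assignment problem: match each truck to one route.
Optimal: Car 91→Route 7 (79 km), Car 63→Route 5 (129 km), Car 44→Route 3 (141 km), Car 12→Route 6 (123 km) — total 79+129+141+123 = 472 km.
Min-entry greedy (repeatedly take the single cheapest remaining cell) gives 508 km, worse by 36.
Checked against all permutations: 472 km is optimal.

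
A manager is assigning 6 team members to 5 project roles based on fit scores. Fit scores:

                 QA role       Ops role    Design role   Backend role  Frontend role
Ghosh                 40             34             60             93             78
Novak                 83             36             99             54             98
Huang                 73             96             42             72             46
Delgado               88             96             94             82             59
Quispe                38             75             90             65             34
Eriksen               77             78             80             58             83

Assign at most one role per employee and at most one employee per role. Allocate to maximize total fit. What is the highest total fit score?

Optimal: Delgado→QA role (88 pts), Huang→Ops role (96 pts), Quispe→Design role (90 pts), Ghosh→Backend role (93 pts), Novak→Frontend role (98 pts) — total 88+96+90+93+98 = 465 pts.
Column-greedy (each role in turn goes to its best remaining employee) gives 459 pts, worse by 6.
Checked against all permutations: 465 pts is optimal.

Max total: 465 pts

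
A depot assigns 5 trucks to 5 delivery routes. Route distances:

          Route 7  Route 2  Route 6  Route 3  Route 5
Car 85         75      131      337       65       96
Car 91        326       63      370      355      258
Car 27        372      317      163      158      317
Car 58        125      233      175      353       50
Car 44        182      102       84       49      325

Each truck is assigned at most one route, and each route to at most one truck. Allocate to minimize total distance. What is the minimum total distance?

Treat this as an assignment problem: match each truck to one route.
Optimal: Car 85→Route 7 (75 km), Car 91→Route 2 (63 km), Car 27→Route 6 (163 km), Car 58→Route 5 (50 km), Car 44→Route 3 (49 km) — total 75+63+163+50+49 = 400 km.
Next-best assignment: Car 85→Route 7, Car 91→Route 2, Car 27→Route 3, Car 58→Route 5, Car 44→Route 6 = 430 km.

Min total: 400 km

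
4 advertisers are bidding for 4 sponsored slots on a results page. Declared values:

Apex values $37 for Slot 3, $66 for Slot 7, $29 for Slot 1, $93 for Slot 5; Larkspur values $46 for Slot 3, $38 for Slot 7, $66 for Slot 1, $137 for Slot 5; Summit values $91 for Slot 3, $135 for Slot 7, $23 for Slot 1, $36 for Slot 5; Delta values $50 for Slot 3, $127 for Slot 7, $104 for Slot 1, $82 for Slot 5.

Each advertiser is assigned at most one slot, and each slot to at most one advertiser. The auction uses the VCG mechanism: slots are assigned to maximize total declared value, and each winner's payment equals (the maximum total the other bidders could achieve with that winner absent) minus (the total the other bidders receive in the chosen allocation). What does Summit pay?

Efficient allocation: Apex→Slot 3 ($37), Larkspur→Slot 5 ($137), Summit→Slot 7 ($135), Delta→Slot 1 ($104); total welfare W = $413.
Summit receives Slot 7 at value $135, so the others get W − 135 = $278.
Without Summit: best allocation of the remaining 3 bidders over all 4 slots is Apex→Slot 7 ($66), Larkspur→Slot 5 ($137), Delta→Slot 1 ($104), total $307.
VCG payment = (others' best without Summit) − (others' welfare with Summit) = 307 − 278 = $29.

Summit pays $29.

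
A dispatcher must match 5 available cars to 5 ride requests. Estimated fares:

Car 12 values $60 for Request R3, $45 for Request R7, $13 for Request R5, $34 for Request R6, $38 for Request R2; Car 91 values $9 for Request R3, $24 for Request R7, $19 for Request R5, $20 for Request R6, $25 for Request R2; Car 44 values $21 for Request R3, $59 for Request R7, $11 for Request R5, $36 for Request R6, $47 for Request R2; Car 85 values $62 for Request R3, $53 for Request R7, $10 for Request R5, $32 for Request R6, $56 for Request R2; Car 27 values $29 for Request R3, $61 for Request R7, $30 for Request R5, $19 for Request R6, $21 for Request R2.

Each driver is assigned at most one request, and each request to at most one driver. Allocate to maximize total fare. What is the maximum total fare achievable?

Max total: $232

Optimal: Car 12→Request R3 ($60), Car 91→Request R5 ($19), Car 44→Request R6 ($36), Car 85→Request R2 ($56), Car 27→Request R7 ($61) — total 60+19+36+56+61 = $232.
Column-greedy (each request in turn goes to its best remaining driver) gives $216, worse by 16.
Next-best assignment: Car 12→Request R3, Car 91→Request R6, Car 44→Request R7, Car 85→Request R2, Car 27→Request R5 = $225.
No other one-to-one assignment exceeds $232.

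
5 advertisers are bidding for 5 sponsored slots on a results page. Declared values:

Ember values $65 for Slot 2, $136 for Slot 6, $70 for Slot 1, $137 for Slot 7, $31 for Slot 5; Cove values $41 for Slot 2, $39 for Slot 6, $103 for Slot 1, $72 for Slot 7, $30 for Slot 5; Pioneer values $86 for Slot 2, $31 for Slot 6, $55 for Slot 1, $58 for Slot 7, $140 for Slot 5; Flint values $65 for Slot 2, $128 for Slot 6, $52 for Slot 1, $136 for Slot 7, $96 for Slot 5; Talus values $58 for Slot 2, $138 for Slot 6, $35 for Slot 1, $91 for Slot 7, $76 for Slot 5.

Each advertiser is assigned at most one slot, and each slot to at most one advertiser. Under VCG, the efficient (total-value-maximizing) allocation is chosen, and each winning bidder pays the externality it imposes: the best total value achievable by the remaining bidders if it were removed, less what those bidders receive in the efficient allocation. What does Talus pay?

Talus pays $70.

Efficient allocation: Ember→Slot 7 ($137), Cove→Slot 1 ($103), Pioneer→Slot 5 ($140), Flint→Slot 2 ($65), Talus→Slot 6 ($138); total welfare W = $583.
Talus receives Slot 6 at value $138, so the others get W − 138 = $445.
Without Talus: best allocation of the remaining 4 bidders over all 5 slots is Ember→Slot 6 ($136), Cove→Slot 1 ($103), Pioneer→Slot 5 ($140), Flint→Slot 7 ($136), total $515.
VCG payment = (others' best without Talus) − (others' welfare with Talus) = 515 − 445 = $70.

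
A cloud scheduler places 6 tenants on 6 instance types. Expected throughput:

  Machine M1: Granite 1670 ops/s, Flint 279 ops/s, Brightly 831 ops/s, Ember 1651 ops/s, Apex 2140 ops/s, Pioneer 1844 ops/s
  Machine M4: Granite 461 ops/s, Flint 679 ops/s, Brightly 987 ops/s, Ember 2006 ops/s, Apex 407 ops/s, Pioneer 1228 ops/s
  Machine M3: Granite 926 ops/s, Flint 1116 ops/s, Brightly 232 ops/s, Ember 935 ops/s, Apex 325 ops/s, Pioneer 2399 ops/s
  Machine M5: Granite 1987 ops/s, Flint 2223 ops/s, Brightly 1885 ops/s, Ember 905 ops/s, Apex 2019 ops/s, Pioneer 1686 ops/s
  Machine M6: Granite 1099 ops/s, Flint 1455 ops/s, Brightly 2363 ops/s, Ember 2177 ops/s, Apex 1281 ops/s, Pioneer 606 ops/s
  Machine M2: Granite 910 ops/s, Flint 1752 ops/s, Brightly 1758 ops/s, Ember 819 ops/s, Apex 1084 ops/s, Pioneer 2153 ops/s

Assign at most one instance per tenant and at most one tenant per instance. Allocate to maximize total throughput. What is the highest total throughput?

Max total: 12647 ops/s

Optimal: Granite→Machine M5 (1987 ops/s), Flint→Machine M2 (1752 ops/s), Brightly→Machine M6 (2363 ops/s), Ember→Machine M4 (2006 ops/s), Apex→Machine M1 (2140 ops/s), Pioneer→Machine M3 (2399 ops/s) — total 1987+1752+2363+2006+2140+2399 = 12647 ops/s.
Max-entry greedy (repeatedly take the single best remaining cell) gives 12041 ops/s, worse by 606.
Next-best assignment: Granite→Machine M1, Flint→Machine M2, Brightly→Machine M6, Ember→Machine M4, Apex→Machine M5, Pioneer→Machine M3 = 12209 ops/s.
No other one-to-one assignment exceeds 12647 ops/s.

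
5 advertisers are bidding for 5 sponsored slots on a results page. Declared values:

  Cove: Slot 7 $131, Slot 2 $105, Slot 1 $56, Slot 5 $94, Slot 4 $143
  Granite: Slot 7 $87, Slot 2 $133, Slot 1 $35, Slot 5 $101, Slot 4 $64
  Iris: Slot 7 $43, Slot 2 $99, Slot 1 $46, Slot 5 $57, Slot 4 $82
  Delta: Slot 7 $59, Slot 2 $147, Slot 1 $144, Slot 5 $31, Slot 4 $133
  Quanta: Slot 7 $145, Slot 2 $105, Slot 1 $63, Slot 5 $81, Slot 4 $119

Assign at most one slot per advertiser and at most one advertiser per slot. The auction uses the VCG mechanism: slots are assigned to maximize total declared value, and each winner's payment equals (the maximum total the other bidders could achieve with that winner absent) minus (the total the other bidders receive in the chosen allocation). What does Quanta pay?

Efficient allocation: Cove→Slot 4 ($143), Granite→Slot 5 ($101), Iris→Slot 2 ($99), Delta→Slot 1 ($144), Quanta→Slot 7 ($145); total welfare W = $632.
Quanta receives Slot 7 at value $145, so the others get W − 145 = $487.
Without Quanta: best allocation of the remaining 4 bidders over all 5 slots is Cove→Slot 7 ($131), Granite→Slot 2 ($133), Iris→Slot 4 ($82), Delta→Slot 1 ($144), total $490.
VCG payment = (others' best without Quanta) − (others' welfare with Quanta) = 490 − 487 = $3.

Quanta pays $3.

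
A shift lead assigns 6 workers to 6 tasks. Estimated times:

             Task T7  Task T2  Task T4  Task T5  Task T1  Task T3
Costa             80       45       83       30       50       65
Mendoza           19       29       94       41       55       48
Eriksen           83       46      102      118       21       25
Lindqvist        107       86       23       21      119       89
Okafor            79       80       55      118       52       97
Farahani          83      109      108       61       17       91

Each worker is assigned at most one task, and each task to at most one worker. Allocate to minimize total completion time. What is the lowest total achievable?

This is the linear assignment problem.
Optimal: Costa→Task T2 (45 min), Mendoza→Task T7 (19 min), Eriksen→Task T3 (25 min), Lindqvist→Task T5 (21 min), Okafor→Task T4 (55 min), Farahani→Task T1 (17 min) — total 45+19+25+21+55+17 = 182 min.
Row-greedy (each worker in turn takes its cheapest remaining task) gives 264 min, worse by 82.
Checked against all permutations: 182 min is optimal.

Min total: 182 min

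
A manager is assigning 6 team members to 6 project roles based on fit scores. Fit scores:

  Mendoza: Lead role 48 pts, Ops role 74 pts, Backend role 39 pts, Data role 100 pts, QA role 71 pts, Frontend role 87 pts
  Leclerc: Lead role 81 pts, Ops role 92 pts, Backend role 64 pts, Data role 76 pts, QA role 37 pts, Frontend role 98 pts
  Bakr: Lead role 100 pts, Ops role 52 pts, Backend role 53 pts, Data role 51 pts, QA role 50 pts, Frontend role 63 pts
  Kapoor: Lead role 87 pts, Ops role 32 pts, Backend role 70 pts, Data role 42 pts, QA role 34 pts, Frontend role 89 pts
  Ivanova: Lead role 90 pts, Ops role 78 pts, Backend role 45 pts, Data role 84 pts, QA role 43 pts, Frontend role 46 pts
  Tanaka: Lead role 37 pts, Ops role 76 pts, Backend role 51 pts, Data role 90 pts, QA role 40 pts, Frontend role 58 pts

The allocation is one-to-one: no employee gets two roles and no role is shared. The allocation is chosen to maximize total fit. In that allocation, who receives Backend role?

Kapoor receives Backend role.

This is the linear assignment problem.
Optimal: Mendoza→QA role (71 pts), Leclerc→Frontend role (98 pts), Bakr→Lead role (100 pts), Kapoor→Backend role (70 pts), Ivanova→Ops role (78 pts), Tanaka→Data role (90 pts) — total 71+98+100+70+78+90 = 507 pts.
Column-greedy (each role in turn goes to its best remaining employee) gives 463 pts, worse by 44.
Kapoor's own top role is Frontend role (89 pts), but forcing Kapoor→Frontend role and reassigning the rest optimally gives only 492 pts — worse by 15.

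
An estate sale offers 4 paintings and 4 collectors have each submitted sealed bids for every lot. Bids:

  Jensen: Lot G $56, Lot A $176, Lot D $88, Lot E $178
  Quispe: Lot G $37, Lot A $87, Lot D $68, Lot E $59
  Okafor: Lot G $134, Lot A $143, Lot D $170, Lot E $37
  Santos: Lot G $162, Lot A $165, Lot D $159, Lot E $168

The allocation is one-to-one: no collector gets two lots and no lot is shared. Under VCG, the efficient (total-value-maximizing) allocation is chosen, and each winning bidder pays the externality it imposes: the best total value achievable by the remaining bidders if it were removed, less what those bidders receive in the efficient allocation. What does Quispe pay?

Efficient allocation: Jensen→Lot E ($178), Quispe→Lot A ($87), Okafor→Lot D ($170), Santos→Lot G ($162); total welfare W = $597.
Quispe receives Lot A at value $87, so the others get W − 87 = $510.
Without Quispe: best allocation of the remaining 3 bidders over all 4 lots is Jensen→Lot A ($176), Okafor→Lot D ($170), Santos→Lot E ($168), total $514.
VCG payment = (others' best without Quispe) − (others' welfare with Quispe) = 514 − 510 = $4.

Quispe pays $4.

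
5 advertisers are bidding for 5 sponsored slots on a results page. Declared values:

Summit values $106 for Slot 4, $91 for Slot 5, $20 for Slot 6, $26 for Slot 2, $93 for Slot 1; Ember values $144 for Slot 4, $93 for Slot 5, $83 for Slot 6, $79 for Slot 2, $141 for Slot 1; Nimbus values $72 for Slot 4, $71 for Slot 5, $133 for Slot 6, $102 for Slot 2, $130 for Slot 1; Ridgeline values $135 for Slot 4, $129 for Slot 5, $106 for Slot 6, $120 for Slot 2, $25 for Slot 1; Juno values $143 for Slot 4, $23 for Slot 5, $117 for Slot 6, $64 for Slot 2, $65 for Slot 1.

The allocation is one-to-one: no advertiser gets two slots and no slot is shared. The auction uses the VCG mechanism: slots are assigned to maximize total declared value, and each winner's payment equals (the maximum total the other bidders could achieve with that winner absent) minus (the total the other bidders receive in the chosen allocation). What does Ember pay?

Ember pays $11.

Efficient allocation: Summit→Slot 5 ($91), Ember→Slot 1 ($141), Nimbus→Slot 6 ($133), Ridgeline→Slot 2 ($120), Juno→Slot 4 ($143); total welfare W = $628.
Ember receives Slot 1 at value $141, so the others get W − 141 = $487.
Without Ember: best allocation of the remaining 4 bidders over all 5 slots is Summit→Slot 1 ($93), Nimbus→Slot 6 ($133), Ridgeline→Slot 5 ($129), Juno→Slot 4 ($143), total $498.
VCG payment = (others' best without Ember) − (others' welfare with Ember) = 498 − 487 = $11.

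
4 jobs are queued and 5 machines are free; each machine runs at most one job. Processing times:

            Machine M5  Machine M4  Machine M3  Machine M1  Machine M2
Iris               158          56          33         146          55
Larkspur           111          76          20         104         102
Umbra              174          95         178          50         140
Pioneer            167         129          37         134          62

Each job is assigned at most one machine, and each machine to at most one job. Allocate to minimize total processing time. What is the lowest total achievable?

Minimum total: 188 min

Optimal: Iris→Machine M4 (56 min), Larkspur→Machine M3 (20 min), Umbra→Machine M1 (50 min), Pioneer→Machine M2 (62 min) — total 56+20+50+62 = 188 min.
Min-entry greedy (repeatedly take the single cheapest remaining cell) gives 254 min, worse by 66.
Checked against all permutations: 188 min is optimal.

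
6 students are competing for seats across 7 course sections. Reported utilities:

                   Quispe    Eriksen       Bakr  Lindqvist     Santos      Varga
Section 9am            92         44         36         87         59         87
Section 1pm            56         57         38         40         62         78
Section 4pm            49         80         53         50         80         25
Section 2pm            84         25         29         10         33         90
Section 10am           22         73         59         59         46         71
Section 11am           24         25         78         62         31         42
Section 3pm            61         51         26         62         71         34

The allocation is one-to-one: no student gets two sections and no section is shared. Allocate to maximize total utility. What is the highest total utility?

Max total: 480 points

Optimal: Quispe→Section 2pm (84 points), Eriksen→Section 10am (73 points), Bakr→Section 11am (78 points), Lindqvist→Section 9am (87 points), Santos→Section 4pm (80 points), Varga→Section 1pm (78 points) — total 84+73+78+87+80+78 = 480 points.
Max-entry greedy (repeatedly take the single best remaining cell) gives 470 points, worse by 10.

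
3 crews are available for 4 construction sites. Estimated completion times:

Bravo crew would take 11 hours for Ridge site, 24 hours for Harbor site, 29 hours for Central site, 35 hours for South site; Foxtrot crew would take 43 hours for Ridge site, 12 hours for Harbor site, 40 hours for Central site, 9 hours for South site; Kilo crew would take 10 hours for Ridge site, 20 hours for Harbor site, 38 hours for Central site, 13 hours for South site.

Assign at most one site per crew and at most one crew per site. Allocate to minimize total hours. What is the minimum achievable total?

Min total: 36 hours

Optimal: Bravo crew→Ridge site (11 hours), Foxtrot crew→Harbor site (12 hours), Kilo crew→South site (13 hours) — total 11+12+13 = 36 hours.
Min-entry greedy (repeatedly take the single cheapest remaining cell) gives 43 hours, worse by 7.
Next-best assignment: Bravo crew→Ridge site, Foxtrot crew→South site, Kilo crew→Harbor site = 40 hours.
Swapping Bravo crew↔Kilo crew (Bravo crew→South site 35 hours, Kilo crew→Ridge site 10 hours) adds 21.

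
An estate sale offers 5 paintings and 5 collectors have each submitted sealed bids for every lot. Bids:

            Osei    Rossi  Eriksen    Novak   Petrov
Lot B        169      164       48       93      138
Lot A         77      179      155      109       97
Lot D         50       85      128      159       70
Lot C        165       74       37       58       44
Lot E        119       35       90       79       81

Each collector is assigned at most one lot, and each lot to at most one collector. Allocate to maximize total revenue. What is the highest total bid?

Optimal: Osei→Lot C ($165), Rossi→Lot A ($179), Eriksen→Lot E ($90), Novak→Lot D ($159), Petrov→Lot B ($138) — total 165+179+90+159+138 = $731.
Max-entry greedy (repeatedly take the single best remaining cell) gives $641, worse by 90.
Checked against all permutations: $731 is optimal.

Max total: $731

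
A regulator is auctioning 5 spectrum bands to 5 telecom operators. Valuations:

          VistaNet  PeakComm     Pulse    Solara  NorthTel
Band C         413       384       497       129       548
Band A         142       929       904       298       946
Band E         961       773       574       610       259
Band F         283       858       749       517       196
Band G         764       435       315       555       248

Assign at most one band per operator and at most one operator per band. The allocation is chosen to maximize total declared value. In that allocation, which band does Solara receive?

Optimal: VistaNet→Band E ($961M), PeakComm→Band F ($858M), Pulse→Band A ($904M), Solara→Band G ($555M), NorthTel→Band C ($548M) — total 961+858+904+555+548 = $3826M.
Max-entry greedy (repeatedly take the single best remaining cell) gives $3817M, worse by 9.
Checked against all permutations: $3826M is optimal.
Solara's own top band is Band E ($610M), but forcing Solara→Band E and reassigning the rest optimally gives only $3684M — worse by 142.

Solara receives Band G.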